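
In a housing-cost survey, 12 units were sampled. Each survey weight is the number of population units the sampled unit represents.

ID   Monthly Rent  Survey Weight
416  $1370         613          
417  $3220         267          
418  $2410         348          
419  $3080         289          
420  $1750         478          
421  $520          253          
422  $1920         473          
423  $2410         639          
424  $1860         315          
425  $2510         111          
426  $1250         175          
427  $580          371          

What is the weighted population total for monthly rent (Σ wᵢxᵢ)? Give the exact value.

8143000

Weighted total = 8143000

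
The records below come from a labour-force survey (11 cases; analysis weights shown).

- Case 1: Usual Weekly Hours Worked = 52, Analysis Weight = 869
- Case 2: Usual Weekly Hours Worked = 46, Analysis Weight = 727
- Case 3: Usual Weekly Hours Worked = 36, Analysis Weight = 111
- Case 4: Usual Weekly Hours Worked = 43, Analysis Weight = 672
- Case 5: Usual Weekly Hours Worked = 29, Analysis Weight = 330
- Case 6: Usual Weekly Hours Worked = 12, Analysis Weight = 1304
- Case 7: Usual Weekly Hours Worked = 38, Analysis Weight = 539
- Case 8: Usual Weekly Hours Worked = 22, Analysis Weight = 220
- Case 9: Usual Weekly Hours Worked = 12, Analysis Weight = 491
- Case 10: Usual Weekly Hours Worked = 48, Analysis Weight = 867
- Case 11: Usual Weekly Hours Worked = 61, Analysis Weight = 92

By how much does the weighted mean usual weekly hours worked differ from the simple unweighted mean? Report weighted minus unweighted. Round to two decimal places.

-1.69

Unweighted sum = 52 + 46 + 36 + 43 + 29 + 12 + 38 + 22 + 12 + 48 + 61 = 399
Unweighted mean = 399 / 11 = 36.272727
Weighted sum = 52×869 + 46×727 + 36×111 + 43×672 + 29×330 + 12×1304 + 38×539 + 22×220 + 12×491 + 48×867 + 61×92
  = 45188 + 33442 + 3996 + 28896 + 9570 + 15648 + 20482 + 4840 + 5892 + 41616 + 5612 = 215182
Sum of weights = 869 + 727 + 111 + 672 + 330 + 1304 + 539 + 220 + 491 + 867 + 92 = 6222
Weighted mean = 215182 / 6222 = 34.584057
Difference (weighted minus unweighted) = -1.6886707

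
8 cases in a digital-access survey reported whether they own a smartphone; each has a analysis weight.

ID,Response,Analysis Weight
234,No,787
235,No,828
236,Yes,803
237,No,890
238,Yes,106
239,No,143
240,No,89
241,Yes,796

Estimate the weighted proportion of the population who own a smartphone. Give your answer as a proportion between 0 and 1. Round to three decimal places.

0.384

Sum of weights for 'Yes' = 803 + 106 + 796 = 1705
Total weight = 4442
Weighted proportion = 1705 / 4442 = 0.38383611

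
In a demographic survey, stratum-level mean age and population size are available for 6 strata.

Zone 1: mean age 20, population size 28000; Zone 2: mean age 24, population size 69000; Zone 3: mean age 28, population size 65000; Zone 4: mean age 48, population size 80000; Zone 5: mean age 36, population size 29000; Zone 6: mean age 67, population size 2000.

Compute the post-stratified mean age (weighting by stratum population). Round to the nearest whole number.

Σ Nₕ·x̄ₕ = 20×28000 + 24×69000 + 28×65000 + 48×80000 + 36×29000 + 67×2000
  = 560000 + 1656000 + 1820000 + 3840000 + 1044000 + 134000 = 9054000
Σ Nₕ = 28000 + 69000 + 65000 + 80000 + 29000 + 2000 = 273000
Overall mean = 9054000 / 273000 = 33.164835

33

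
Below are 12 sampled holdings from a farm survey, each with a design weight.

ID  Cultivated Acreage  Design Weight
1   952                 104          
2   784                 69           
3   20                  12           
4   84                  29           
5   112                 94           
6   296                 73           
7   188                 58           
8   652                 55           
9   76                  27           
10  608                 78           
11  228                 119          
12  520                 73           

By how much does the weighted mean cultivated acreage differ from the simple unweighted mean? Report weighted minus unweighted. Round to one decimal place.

Unweighted sum = 952 + 784 + 20 + 84 + 112 + 296 + 188 + 652 + 76 + 608 + 228 + 520 = 4520
Unweighted mean = 4520 / 12 = 376.66667
Weighted sum = 952×104 + 784×69 + 20×12 + 84×29 + 112×94 + 296×73 + 188×58 + 652×55 + 76×27 + 608×78 + 228×119 + 520×73
  = 99008 + 54096 + 240 + 2436 + 10528 + 21608 + 10904 + 35860 + 2052 + 47424 + 27132 + 37960 = 349248
Sum of weights = 791
Weighted mean = 349248 / 791 = 441.52718
Difference (weighted minus unweighted) = 64.860514

64.9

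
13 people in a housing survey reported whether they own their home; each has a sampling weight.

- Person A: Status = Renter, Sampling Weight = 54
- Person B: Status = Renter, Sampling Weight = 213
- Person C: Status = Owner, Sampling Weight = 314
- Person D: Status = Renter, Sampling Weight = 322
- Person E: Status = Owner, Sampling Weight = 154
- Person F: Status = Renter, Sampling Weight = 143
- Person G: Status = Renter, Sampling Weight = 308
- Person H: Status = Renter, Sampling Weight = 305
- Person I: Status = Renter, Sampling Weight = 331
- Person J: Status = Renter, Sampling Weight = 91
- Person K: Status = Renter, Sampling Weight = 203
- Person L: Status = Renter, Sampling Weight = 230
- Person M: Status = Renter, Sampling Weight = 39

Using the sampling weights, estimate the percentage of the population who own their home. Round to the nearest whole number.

17

Sum of weights for 'Owner' = 314 + 154 = 468
Total weight = 2707
Weighted proportion = 468 / 2707 = 0.17288511 → 17.288511%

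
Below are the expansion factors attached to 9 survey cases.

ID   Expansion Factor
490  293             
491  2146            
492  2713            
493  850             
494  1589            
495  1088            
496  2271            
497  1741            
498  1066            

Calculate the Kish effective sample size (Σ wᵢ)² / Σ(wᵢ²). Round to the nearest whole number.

Σ wᵢ = 293 + 2146 + 2713 + 850 + 1589 + 1088 + 2271 + 1741 + 1066 = 13757
Σ wᵢ² = 85849 + 4605316 + 7360369 + 722500 + 2524921 + 1183744 + 5157441 + 3031081 + 1136356 = 25807577
n_eff = 13757² / 25807577 = 189255049 / 25807577 = 7.3333134

7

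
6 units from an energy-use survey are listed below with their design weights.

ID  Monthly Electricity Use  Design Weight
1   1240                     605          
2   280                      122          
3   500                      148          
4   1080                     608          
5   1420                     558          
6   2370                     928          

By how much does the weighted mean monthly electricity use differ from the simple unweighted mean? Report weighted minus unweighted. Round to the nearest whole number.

370

Unweighted sum = 6890
Unweighted mean = 6890 / 6 = 1148.3333
Weighted sum = 1240×605 + 280×122 + 500×148 + 1080×608 + 1420×558 + 2370×928
  = 4506720
Sum of weights = 605 + 122 + 148 + 608 + 558 + 928 = 2969
Weighted mean = 4506720 / 2969 = 1517.9252
Difference (weighted minus unweighted) = 369.59189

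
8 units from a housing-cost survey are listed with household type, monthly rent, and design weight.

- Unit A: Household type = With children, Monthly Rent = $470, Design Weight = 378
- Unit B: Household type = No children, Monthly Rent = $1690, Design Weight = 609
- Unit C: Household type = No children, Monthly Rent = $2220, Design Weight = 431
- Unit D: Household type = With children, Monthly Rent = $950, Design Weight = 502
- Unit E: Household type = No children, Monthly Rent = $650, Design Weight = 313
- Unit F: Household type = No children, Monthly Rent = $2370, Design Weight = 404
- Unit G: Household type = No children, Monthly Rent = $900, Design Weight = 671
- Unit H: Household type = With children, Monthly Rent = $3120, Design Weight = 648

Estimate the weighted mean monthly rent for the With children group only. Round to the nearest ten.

1750

With children rows: A, D, H
Weighted sum = 470×378 + 950×502 + 3120×648
  = 177660 + 476900 + 2021760 = 2676320
Sum of weights = 378 + 502 + 648 = 1528
Weighted mean = 2676320 / 1528 = 1751.5183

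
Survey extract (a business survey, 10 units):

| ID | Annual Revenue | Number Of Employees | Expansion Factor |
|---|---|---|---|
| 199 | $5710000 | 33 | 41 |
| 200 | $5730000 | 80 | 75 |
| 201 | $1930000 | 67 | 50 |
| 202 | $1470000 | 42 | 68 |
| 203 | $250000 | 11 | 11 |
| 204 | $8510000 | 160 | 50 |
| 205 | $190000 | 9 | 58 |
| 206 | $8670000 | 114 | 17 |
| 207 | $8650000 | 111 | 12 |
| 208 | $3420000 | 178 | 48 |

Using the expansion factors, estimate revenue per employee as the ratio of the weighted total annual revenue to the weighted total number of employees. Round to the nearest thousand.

Σ wᵢ·y = 5710000×41 + 5730000×75 + 1930000×50 + 1470000×68 + 250000×11 + 8510000×50 + 190000×58 + 8670000×17 + 8650000×12 + 3420000×48
  = 1714940000
Σ wᵢ·x = 33×41 + 80×75 + 67×50 + 42×68 + 11×11 + 160×50 + 9×58 + 114×17 + 111×12 + 178×48
  = 1353 + 6000 + 3350 + 2856 + 121 + 8000 + 522 + 1938 + 1332 + 8544 = 34016
Ratio = 1714940000 / 34016 = 50415.687

50000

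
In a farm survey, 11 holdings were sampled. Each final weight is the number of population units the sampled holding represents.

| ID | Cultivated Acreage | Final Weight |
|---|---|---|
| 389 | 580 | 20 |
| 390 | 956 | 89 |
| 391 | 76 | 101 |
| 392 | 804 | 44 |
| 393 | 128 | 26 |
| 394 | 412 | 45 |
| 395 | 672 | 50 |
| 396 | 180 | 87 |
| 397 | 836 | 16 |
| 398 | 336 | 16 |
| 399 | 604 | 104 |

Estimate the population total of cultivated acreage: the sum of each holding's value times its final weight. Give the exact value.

Weighted total = 292432

292432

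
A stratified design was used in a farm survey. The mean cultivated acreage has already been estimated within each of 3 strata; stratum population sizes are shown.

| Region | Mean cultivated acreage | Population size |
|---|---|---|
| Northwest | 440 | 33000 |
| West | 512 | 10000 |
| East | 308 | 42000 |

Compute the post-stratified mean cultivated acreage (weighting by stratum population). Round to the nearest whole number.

383

Σ Nₕ·x̄ₕ = 440×33000 + 512×10000 + 308×42000
  = 14520000 + 5120000 + 12936000 = 32576000
Σ Nₕ = 33000 + 10000 + 42000 = 85000
Overall mean = 32576000 / 85000 = 383.24706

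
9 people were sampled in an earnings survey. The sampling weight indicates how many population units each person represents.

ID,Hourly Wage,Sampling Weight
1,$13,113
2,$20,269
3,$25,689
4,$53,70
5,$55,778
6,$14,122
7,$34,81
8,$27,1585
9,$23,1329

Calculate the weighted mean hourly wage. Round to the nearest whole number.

29

Weighted sum = 13×113 + 20×269 + 25×689 + 53×70 + 55×778 + 14×122 + 34×81 + 27×1585 + 23×1329
  = 148398
Sum of weights = 113 + 269 + 689 + 70 + 778 + 122 + 81 + 1585 + 1329 = 5036
Weighted mean = 148398 / 5036 = 29.467434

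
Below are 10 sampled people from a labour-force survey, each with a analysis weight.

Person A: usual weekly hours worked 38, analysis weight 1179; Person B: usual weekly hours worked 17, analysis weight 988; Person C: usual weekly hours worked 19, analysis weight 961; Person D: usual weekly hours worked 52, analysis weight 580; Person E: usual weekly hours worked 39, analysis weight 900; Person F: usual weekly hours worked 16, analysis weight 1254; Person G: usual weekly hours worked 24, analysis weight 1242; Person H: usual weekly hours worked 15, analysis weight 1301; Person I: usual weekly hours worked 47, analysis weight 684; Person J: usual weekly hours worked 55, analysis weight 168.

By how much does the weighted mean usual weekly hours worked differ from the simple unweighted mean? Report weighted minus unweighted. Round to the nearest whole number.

-5

Unweighted sum = 38 + 17 + 19 + 52 + 39 + 16 + 24 + 15 + 47 + 55 = 322
Unweighted mean = 322 / 10 = 32.2
Weighted sum = 255892
Sum of weights = 9257
Weighted mean = 255892 / 9257 = 27.643081
Difference (weighted minus unweighted) = -4.5569191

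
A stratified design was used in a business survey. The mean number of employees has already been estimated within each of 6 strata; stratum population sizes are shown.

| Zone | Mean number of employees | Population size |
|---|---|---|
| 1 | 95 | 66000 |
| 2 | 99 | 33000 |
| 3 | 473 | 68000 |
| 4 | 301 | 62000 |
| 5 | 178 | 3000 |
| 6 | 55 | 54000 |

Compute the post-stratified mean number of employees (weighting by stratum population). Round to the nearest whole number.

223

Σ Nₕ·x̄ₕ = 95×66000 + 99×33000 + 473×68000 + 301×62000 + 178×3000 + 55×54000
  = 63867000
Σ Nₕ = 66000 + 33000 + 68000 + 62000 + 3000 + 54000 = 286000
Overall mean = 63867000 / 286000 = 223.31119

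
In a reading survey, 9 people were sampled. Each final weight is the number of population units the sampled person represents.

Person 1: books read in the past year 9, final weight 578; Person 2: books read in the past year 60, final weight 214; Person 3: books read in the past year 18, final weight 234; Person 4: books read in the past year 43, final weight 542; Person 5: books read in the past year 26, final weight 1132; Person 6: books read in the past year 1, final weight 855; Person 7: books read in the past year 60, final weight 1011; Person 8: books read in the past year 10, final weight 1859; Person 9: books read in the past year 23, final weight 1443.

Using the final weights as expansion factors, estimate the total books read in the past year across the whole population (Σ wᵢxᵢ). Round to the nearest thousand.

Weighted total = 9×578 + 60×214 + 18×234 + 43×542 + 26×1132 + 1×855 + 60×1011 + 10×1859 + 23×1443
  = 5202 + 12840 + 4212 + 23306 + 29432 + 855 + 60660 + 18590 + 33189 = 188286

188000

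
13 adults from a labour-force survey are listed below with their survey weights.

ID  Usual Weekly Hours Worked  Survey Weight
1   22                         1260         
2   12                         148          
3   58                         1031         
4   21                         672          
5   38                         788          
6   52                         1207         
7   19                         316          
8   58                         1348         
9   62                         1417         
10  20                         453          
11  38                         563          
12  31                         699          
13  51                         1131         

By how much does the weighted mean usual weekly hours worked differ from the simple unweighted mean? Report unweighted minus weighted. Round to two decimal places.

-6.24

Unweighted sum = 482
Unweighted mean = 482 / 13 = 37.076923
Weighted sum = 477960
Sum of weights = 11033
Weighted mean = 477960 / 11033 = 43.320946
Difference (unweighted minus weighted) = -6.2440232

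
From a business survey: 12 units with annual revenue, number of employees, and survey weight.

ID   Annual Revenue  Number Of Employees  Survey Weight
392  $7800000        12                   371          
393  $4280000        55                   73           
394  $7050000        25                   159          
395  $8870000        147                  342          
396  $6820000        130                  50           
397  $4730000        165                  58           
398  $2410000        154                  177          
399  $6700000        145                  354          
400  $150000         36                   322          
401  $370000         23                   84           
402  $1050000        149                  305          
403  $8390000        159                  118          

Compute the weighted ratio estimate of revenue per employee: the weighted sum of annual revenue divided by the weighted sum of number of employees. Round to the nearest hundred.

Σ wᵢ·y = 7800000×371 + 4280000×73 + 7050000×159 + 8870000×342 + 6820000×50 + 4730000×58 + 2410000×177 + 6700000×354 + 150000×322 + 370000×84 + 1050000×305 + 8390000×118
  = 2893800000 + 312440000 + 1120950000 + 3033540000 + 341000000 + 274340000 + 426570000 + 2371800000 + 48300000 + 31080000 + 320250000 + 990020000 = 12164090000
Σ wᵢ·x = 12×371 + 55×73 + 25×159 + 147×342 + 130×50 + 165×58 + 154×177 + 145×354 + 36×322 + 23×84 + 149×305 + 159×118
  = 4452 + 4015 + 3975 + 50274 + 6500 + 9570 + 27258 + 51330 + 11592 + 1932 + 45445 + 18762 = 235105
Ratio = 12164090000 / 235105 = 51738.968

51700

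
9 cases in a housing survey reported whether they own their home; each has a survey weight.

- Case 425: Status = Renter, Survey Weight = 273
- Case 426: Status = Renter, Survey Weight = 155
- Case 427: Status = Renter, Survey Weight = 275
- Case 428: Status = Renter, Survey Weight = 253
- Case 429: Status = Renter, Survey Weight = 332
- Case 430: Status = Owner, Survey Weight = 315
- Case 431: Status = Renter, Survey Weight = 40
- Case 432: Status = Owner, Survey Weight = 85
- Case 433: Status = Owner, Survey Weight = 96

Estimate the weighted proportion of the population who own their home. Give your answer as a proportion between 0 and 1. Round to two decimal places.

Sum of weights for 'Owner' = 315 + 85 + 96 = 496
Total weight = 273 + 155 + 275 + 253 + 332 + 315 + 40 + 85 + 96 = 1824
Weighted proportion = 496 / 1824 = 0.27192982

0.27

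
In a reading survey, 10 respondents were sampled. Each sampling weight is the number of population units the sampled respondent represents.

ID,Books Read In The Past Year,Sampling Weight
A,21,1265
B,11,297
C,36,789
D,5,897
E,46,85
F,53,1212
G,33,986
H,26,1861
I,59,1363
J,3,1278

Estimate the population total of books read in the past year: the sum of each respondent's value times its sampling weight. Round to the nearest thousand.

Weighted total = 21×1265 + 11×297 + 36×789 + 5×897 + 46×85 + 53×1212 + 33×986 + 26×1861 + 59×1363 + 3×1278
  = 26565 + 3267 + 28404 + 4485 + 3910 + 64236 + 32538 + 48386 + 80417 + 3834 = 296042

296000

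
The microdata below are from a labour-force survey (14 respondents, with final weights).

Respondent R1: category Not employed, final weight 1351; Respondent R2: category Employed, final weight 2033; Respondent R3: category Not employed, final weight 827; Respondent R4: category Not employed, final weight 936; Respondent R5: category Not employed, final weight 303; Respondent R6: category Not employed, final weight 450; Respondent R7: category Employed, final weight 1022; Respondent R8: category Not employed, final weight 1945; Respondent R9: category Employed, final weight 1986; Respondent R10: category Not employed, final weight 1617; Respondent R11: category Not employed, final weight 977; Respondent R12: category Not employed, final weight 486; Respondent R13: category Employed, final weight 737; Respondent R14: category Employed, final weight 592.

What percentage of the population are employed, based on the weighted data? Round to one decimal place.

41.7

Sum of weights for 'Employed' = 2033 + 1022 + 1986 + 737 + 592 = 6370
Total weight = 15262
Weighted proportion = 6370 / 15262 = 0.41737649 → 41.737649%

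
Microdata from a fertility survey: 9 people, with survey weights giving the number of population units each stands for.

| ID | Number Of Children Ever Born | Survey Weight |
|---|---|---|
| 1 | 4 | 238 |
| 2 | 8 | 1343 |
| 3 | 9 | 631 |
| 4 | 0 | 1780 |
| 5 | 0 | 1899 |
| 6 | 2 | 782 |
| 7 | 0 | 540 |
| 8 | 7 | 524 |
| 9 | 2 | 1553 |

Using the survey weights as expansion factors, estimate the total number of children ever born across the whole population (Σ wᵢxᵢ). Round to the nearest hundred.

Weighted total = 4×238 + 8×1343 + 9×631 + 0×1780 + 0×1899 + 2×782 + 0×540 + 7×524 + 2×1553
  = 25713

25700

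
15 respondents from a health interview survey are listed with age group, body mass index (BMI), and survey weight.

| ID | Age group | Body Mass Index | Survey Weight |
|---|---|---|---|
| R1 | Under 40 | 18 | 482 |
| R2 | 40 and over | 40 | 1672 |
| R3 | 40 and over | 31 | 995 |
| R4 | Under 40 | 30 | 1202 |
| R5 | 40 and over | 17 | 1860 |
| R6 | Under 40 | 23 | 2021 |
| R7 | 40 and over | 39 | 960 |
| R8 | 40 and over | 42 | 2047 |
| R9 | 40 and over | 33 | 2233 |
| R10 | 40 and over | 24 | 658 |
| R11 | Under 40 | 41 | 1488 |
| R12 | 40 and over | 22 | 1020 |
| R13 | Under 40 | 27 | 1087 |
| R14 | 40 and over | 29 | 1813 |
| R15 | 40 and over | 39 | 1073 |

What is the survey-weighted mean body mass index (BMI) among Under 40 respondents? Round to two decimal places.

Under 40 rows: R1, R4, R6, R11, R13
Weighted sum = 18×482 + 30×1202 + 23×2021 + 41×1488 + 27×1087
  = 181576
Sum of weights = 482 + 1202 + 2021 + 1488 + 1087 = 6280
Weighted mean = 181576 / 6280 = 28.913376

28.91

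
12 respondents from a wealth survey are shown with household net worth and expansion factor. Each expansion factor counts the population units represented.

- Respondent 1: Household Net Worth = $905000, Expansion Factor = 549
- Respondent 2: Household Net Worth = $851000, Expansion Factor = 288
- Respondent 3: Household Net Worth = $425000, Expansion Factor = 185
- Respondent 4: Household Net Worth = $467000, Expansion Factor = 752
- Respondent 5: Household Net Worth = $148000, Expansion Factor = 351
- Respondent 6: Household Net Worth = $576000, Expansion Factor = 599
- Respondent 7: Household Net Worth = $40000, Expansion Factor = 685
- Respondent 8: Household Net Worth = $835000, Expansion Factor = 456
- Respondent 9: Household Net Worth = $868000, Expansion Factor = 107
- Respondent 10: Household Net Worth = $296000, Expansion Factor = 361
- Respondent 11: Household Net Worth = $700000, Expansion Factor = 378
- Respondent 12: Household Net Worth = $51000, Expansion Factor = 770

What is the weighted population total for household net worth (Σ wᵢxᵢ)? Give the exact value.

2480476000

Weighted total = 905000×549 + 851000×288 + 425000×185 + 467000×752 + 148000×351 + 576000×599 + 40000×685 + 835000×456 + 868000×107 + 296000×361 + 700000×378 + 51000×770
  = 2480476000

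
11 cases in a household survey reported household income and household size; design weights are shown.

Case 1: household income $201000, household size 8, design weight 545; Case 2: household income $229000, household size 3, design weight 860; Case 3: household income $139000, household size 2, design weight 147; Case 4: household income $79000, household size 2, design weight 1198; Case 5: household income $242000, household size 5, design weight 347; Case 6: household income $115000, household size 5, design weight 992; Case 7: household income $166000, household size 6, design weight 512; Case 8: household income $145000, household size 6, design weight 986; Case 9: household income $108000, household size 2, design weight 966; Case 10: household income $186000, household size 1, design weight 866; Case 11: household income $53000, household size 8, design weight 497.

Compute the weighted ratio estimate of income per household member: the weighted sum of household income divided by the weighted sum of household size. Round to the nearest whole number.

Σ wᵢ·y = 201000×545 + 229000×860 + 139000×147 + 79000×1198 + 242000×347 + 115000×992 + 166000×512 + 145000×986 + 108000×966 + 186000×866 + 53000×497
  = 109545000 + 196940000 + 20433000 + 94642000 + 83974000 + 114080000 + 84992000 + 142970000 + 104328000 + 161076000 + 26341000 = 1139321000
Σ wᵢ·x = 8×545 + 3×860 + 2×147 + 2×1198 + 5×347 + 5×992 + 6×512 + 6×986 + 2×966 + 1×866 + 8×497
  = 4360 + 2580 + 294 + 2396 + 1735 + 4960 + 3072 + 5916 + 1932 + 866 + 3976 = 32087
Ratio = 1139321000 / 32087 = 35507.246

35507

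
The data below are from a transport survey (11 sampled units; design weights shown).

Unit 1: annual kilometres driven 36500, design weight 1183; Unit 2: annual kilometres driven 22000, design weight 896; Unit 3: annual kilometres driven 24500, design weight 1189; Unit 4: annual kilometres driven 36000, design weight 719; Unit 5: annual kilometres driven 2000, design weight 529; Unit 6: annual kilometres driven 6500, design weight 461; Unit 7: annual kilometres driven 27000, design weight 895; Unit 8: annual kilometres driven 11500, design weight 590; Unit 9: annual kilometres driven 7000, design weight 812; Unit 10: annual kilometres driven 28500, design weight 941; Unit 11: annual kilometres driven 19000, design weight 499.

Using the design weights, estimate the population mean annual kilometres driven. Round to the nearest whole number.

22366

Weighted sum = 36500×1183 + 22000×896 + 24500×1189 + 36000×719 + 2000×529 + 6500×461 + 27000×895 + 11500×590 + 7000×812 + 28500×941 + 19000×499
  = 43179500 + 19712000 + 29130500 + 25884000 + 1058000 + 2996500 + 24165000 + 6785000 + 5684000 + 26818500 + 9481000 = 194894000
Sum of weights = 8714
Weighted mean = 194894000 / 8714 = 22365.619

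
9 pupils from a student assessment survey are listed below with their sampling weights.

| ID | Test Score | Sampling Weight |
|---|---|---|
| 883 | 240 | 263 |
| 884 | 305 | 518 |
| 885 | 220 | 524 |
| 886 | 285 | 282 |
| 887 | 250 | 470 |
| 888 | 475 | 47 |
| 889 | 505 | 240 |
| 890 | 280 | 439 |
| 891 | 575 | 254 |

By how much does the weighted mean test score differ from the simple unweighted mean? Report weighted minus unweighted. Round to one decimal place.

-36.6

Unweighted sum = 240 + 305 + 220 + 285 + 250 + 475 + 505 + 280 + 575 = 3135
Unweighted mean = 3135 / 9 = 348.33333
Weighted sum = 240×263 + 305×518 + 220×524 + 285×282 + 250×470 + 475×47 + 505×240 + 280×439 + 575×254
  = 63120 + 157990 + 115280 + 80370 + 117500 + 22325 + 121200 + 122920 + 146050 = 946755
Sum of weights = 263 + 518 + 524 + 282 + 470 + 47 + 240 + 439 + 254 = 3037
Weighted mean = 946755 / 3037 = 311.7402
Difference (weighted minus unweighted) = -36.593129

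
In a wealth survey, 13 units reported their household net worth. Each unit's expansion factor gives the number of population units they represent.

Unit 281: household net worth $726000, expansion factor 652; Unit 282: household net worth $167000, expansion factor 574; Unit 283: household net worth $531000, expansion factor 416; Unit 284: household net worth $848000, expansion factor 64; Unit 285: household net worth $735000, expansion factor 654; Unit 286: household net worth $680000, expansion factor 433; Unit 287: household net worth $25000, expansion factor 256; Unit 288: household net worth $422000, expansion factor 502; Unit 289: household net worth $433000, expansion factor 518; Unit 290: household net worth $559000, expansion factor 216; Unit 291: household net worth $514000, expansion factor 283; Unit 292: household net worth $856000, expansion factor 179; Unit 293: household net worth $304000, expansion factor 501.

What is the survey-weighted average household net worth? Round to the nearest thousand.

Weighted sum = 2633780000
Sum of weights = 5248
Weighted mean = 2633780000 / 5248 = 501863.57

502000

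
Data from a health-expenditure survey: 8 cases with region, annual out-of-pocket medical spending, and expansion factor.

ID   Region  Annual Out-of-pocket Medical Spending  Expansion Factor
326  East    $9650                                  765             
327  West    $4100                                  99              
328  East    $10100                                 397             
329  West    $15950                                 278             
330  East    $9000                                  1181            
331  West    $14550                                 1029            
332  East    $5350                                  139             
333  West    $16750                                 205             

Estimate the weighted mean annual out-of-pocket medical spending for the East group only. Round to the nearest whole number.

9172

East rows: 326, 328, 330, 332
Weighted sum = 9650×765 + 10100×397 + 9000×1181 + 5350×139
  = 7382250 + 4009700 + 10629000 + 743650 = 22764600
Sum of weights = 2482
Weighted mean = 22764600 / 2482 = 9171.8775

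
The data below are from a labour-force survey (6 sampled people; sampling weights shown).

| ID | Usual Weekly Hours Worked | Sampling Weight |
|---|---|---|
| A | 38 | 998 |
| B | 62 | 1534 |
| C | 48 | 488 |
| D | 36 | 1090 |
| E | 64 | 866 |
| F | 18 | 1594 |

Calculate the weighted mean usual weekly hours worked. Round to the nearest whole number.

43

Weighted sum = 38×998 + 62×1534 + 48×488 + 36×1090 + 64×866 + 18×1594
  = 279812
Sum of weights = 998 + 1534 + 488 + 1090 + 866 + 1594 = 6570
Weighted mean = 279812 / 6570 = 42.589346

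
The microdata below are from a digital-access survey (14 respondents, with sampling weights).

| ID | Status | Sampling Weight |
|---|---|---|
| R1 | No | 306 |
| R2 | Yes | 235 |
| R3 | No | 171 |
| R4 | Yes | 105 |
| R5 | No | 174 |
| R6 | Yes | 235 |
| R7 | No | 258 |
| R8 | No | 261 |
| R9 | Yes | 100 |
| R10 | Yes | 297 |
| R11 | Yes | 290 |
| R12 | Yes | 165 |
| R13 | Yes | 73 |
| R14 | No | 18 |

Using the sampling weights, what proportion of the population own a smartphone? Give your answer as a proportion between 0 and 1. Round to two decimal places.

0.56

Sum of weights for 'Yes' = 235 + 105 + 235 + 100 + 297 + 290 + 165 + 73 = 1500
Total weight = 2688
Weighted proportion = 1500 / 2688 = 0.55803571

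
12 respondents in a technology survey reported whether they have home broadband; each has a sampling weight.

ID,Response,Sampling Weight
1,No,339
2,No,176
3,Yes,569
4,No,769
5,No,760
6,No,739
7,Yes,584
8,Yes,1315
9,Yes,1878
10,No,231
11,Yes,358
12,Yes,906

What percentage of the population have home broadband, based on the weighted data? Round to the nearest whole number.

Sum of weights for 'Yes' = 569 + 584 + 1315 + 1878 + 358 + 906 = 5610
Total weight = 339 + 176 + 569 + 769 + 760 + 739 + 584 + 1315 + 1878 + 231 + 358 + 906 = 8624
Weighted proportion = 5610 / 8624 = 0.6505102 → 65.05102%

65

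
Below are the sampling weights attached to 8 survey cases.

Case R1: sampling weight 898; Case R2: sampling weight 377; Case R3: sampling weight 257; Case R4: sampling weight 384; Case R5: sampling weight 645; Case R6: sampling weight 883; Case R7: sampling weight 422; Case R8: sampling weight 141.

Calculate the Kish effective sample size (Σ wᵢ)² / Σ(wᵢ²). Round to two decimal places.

6.28

Σ wᵢ = 898 + 377 + 257 + 384 + 645 + 883 + 422 + 141 = 4007
Σ wᵢ² = 806404 + 142129 + 66049 + 147456 + 416025 + 779689 + 178084 + 19881 = 2555717
n_eff = 4007² / 2555717 = 16056049 / 2555717 = 6.2824049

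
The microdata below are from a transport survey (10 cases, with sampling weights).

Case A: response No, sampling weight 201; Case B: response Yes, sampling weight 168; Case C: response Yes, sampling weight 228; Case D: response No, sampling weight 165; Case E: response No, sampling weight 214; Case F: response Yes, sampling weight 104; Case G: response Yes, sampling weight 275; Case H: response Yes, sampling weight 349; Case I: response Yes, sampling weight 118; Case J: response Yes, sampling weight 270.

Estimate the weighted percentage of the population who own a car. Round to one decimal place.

72.3

Sum of weights for 'Yes' = 168 + 228 + 104 + 275 + 349 + 118 + 270 = 1512
Total weight = 201 + 168 + 228 + 165 + 214 + 104 + 275 + 349 + 118 + 270 = 2092
Weighted proportion = 1512 / 2092 = 0.72275335 → 72.275335%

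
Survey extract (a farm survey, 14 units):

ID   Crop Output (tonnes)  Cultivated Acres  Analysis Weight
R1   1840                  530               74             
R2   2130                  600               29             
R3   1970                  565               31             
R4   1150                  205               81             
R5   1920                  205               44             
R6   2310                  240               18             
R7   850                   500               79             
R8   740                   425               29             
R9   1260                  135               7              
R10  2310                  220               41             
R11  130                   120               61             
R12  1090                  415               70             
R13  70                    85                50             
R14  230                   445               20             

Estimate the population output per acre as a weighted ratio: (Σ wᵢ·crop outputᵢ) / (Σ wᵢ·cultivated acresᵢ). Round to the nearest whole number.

Σ wᵢ·y = 762680
Σ wᵢ·x = 215390
Ratio = 762680 / 215390 = 3.5409258

4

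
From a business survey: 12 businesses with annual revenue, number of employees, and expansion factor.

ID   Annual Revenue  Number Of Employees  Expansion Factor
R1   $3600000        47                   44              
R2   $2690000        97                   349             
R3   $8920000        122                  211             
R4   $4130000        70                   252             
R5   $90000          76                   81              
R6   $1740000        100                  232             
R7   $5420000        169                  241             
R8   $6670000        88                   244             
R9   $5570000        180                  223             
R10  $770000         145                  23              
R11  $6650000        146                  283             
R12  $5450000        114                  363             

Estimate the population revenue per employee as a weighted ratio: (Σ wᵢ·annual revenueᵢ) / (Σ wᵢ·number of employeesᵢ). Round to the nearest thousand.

Σ wᵢ·y = 3600000×44 + 2690000×349 + 8920000×211 + 4130000×252 + 90000×81 + 1740000×232 + 5420000×241 + 6670000×244 + 5570000×223 + 770000×23 + 6650000×283 + 5450000×363
  = 158400000 + 938810000 + 1882120000 + 1040760000 + 7290000 + 403680000 + 1306220000 + 1627480000 + 1242110000 + 17710000 + 1881950000 + 1978350000 = 12484880000
Σ wᵢ·x = 47×44 + 97×349 + 122×211 + 70×252 + 76×81 + 100×232 + 169×241 + 88×244 + 180×223 + 145×23 + 146×283 + 114×363
  = 2068 + 33853 + 25742 + 17640 + 6156 + 23200 + 40729 + 21472 + 40140 + 3335 + 41318 + 41382 = 297035
Ratio = 12484880000 / 297035 = 42031.68

42000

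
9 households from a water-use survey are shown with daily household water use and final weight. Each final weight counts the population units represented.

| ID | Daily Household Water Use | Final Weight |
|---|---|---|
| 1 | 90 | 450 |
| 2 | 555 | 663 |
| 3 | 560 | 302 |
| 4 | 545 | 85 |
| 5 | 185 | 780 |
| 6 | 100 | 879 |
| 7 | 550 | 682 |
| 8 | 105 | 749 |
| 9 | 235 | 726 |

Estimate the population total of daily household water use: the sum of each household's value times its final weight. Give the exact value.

1480465

Weighted total = 90×450 + 555×663 + 560×302 + 545×85 + 185×780 + 100×879 + 550×682 + 105×749 + 235×726
  = 40500 + 367965 + 169120 + 46325 + 144300 + 87900 + 375100 + 78645 + 170610 = 1480465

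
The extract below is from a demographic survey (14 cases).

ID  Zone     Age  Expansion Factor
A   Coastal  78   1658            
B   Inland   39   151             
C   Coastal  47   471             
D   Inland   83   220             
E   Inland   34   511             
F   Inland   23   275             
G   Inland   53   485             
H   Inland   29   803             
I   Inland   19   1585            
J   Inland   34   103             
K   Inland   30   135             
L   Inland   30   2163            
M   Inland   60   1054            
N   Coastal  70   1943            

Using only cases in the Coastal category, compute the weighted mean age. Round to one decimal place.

Coastal rows: A, C, N
Weighted sum = 78×1658 + 47×471 + 70×1943
  = 287471
Sum of weights = 1658 + 471 + 1943 = 4072
Weighted mean = 287471 / 4072 = 70.597004

70.6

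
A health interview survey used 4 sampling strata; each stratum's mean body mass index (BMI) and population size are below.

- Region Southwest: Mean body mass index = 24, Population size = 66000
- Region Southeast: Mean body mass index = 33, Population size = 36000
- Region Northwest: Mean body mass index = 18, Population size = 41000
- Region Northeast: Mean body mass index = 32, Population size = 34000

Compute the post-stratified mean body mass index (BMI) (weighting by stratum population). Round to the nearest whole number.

26

Σ Nₕ·x̄ₕ = 4598000
Σ Nₕ = 66000 + 36000 + 41000 + 34000 = 177000
Overall mean = 4598000 / 177000 = 25.977401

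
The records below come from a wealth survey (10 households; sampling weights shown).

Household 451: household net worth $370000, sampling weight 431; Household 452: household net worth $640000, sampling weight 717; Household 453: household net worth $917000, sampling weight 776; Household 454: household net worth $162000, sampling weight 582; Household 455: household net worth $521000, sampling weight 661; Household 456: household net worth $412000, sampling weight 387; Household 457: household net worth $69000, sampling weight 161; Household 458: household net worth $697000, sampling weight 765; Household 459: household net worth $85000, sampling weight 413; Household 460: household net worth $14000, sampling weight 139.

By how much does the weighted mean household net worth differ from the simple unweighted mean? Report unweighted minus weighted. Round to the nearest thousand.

-110000

Unweighted sum = 370000 + 640000 + 917000 + 162000 + 521000 + 412000 + 69000 + 697000 + 85000 + 14000 = 3887000
Unweighted mean = 3887000 / 10 = 388700
Weighted sum = 370000×431 + 640000×717 + 917000×776 + 162000×582 + 521000×661 + 412000×387 + 69000×161 + 697000×765 + 85000×413 + 14000×139
  = 2509416000
Sum of weights = 431 + 717 + 776 + 582 + 661 + 387 + 161 + 765 + 413 + 139 = 5032
Weighted mean = 2509416000 / 5032 = 498691.57
Difference (unweighted minus weighted) = -109991.57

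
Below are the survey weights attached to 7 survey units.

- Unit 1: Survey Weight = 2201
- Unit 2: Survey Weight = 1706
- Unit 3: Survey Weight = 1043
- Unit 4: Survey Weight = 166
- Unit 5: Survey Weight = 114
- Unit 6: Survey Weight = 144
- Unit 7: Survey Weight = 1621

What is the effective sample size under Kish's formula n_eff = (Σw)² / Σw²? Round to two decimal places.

4.24

Σ wᵢ = 2201 + 1706 + 1043 + 166 + 114 + 144 + 1621 = 6995
Σ wᵢ² = 4844401 + 2910436 + 1087849 + 27556 + 12996 + 20736 + 2627641 = 11531615
n_eff = 6995² / 11531615 = 48930025 / 11531615 = 4.2431199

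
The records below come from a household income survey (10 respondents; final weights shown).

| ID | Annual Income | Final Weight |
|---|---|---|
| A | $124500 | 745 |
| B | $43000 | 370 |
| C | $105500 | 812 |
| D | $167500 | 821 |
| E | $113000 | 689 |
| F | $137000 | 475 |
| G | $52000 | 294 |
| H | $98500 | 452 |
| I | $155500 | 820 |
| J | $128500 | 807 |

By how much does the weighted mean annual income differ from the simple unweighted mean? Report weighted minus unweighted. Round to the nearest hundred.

9300

Unweighted sum = 124500 + 43000 + 105500 + 167500 + 113000 + 137000 + 52000 + 98500 + 155500 + 128500 = 1125000
Unweighted mean = 1125000 / 10 = 112500
Weighted sum = 124500×745 + 43000×370 + 105500×812 + 167500×821 + 113000×689 + 137000×475 + 52000×294 + 98500×452 + 155500×820 + 128500×807
  = 92752500 + 15910000 + 85666000 + 137517500 + 77857000 + 65075000 + 15288000 + 44522000 + 127510000 + 103699500 = 765797500
Sum of weights = 6285
Weighted mean = 765797500 / 6285 = 121845.27
Difference (weighted minus unweighted) = 9345.2665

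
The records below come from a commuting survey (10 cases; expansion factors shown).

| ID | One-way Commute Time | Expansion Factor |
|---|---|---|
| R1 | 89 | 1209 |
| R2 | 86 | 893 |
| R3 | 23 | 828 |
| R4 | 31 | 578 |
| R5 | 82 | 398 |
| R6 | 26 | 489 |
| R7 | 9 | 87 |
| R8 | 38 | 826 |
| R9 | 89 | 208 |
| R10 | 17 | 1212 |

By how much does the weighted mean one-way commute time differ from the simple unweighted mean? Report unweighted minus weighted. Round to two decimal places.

-1.24

Unweighted sum = 89 + 86 + 23 + 31 + 82 + 26 + 9 + 38 + 89 + 17 = 490
Unweighted mean = 490 / 10 = 49
Weighted sum = 89×1209 + 86×893 + 23×828 + 31×578 + 82×398 + 26×489 + 9×87 + 38×826 + 89×208 + 17×1212
  = 107601 + 76798 + 19044 + 17918 + 32636 + 12714 + 783 + 31388 + 18512 + 20604 = 337998
Sum of weights = 1209 + 893 + 828 + 578 + 398 + 489 + 87 + 826 + 208 + 1212 = 6728
Weighted mean = 337998 / 6728 = 50.237515
Difference (unweighted minus weighted) = -1.2375149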